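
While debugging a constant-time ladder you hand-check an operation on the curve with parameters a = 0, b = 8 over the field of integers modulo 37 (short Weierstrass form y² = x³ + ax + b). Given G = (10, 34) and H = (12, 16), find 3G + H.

First 3G:
Repeated addition: build up to 3G.
2G: tangent at (10, 34): λ = (3·10² + 0)/(2·34) ≡ 4/31. 31⁻¹ ≡ 6 (mod 37), so λ ≡ 4·6 ≡ 24.
  x = λ² - 10 - 10 = 576 - 20 ≡ 1; y = λ·(10 - 1) - 34 ≡ 34. → (1, 34)
3G: (1, 34) + (10, 34). λ = (34 - 34)/(10 - 1) ≡ 0/9 mod 37. 9⁻¹ ≡ 33 (mod 37), so λ ≡ 0.
  x = λ² - 1 - 10 = 0 - 11 ≡ 26; y = λ·(1 - 26) - 34 ≡ 3. → (26, 3)
3G = (26, 3).
Finally 3G + H:
(26, 3) + (12, 16). λ = (16 - 3)/(12 - 26) ≡ 13/23 mod 37. 23⁻¹ ≡ 29 (mod 37) since 23·29 = 667 ≡ 1, so λ ≡ 7.
  x = λ² - 26 - 12 = 49 - 38 ≡ 11; y = λ·(26 - 11) - 3 ≡ 28. → (11, 28)

(11, 28)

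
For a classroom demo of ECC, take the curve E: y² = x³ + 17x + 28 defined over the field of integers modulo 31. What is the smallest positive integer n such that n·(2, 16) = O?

2P: tangent at (2, 16): λ = (3·2² + 17)/(2·16) ≡ 29/1. 1⁻¹ ≡ 1 (mod 31) since 1·1 = 1 ≡ 1, so λ ≡ 29·1 ≡ 29.
  x = λ² - 2 - 2 = 841 - 4 ≡ 0; y = λ·(2 - 0) - 16 ≡ 11. → (0, 11)
3P: (0, 11) + (2, 16). λ = (16 - 11)/(2 - 0) ≡ 5/2 mod 31. 2⁻¹ ≡ 16 (mod 31) since 2·16 = 32 ≡ 1, so λ ≡ 18.
  x = λ² - 0 - 2 = 324 - 2 ≡ 12; y = λ·(0 - 12) - 11 ≡ 21. → (12, 21)
4P: (12, 21) + (2, 16). λ = (16 - 21)/(2 - 12) ≡ 26/21 mod 31. 21⁻¹ ≡ 3 (mod 31), so λ ≡ 16.
  x = λ² - 12 - 2 = 256 - 14 ≡ 25; y = λ·(12 - 25) - 21 ≡ 19. → (25, 19)
5P: (25, 19) + (2, 16). λ = (16 - 19)/(2 - 25) ≡ 28/8 mod 31. 8⁻¹ ≡ 4 (mod 31), so λ ≡ 19.
  x = λ² - 25 - 2 = 361 - 27 ≡ 24; y = λ·(25 - 24) - 19 ≡ 0. → (24, 0)
6P: (24, 0) + (2, 16). λ = (16 - 0)/(2 - 24) ≡ 16/9 mod 31. 9⁻¹ ≡ 7 (mod 31), so λ ≡ 19.
  x = λ² - 24 - 2 = 361 - 26 ≡ 25; y = λ·(24 - 25) - 0 ≡ 12. → (25, 12)
7P: (25, 12) + (2, 16). λ = (16 - 12)/(2 - 25) ≡ 4/8 mod 31. 8⁻¹ ≡ 4 (mod 31), so λ ≡ 16.
  x = λ² - 25 - 2 = 256 - 27 ≡ 12; y = λ·(25 - 12) - 12 ≡ 10. → (12, 10)
8P: (12, 10) + (2, 16). λ = (16 - 10)/(2 - 12) ≡ 6/21 mod 31. 21⁻¹ ≡ 3 (mod 31), so λ ≡ 18.
  x = λ² - 12 - 2 = 324 - 14 ≡ 0; y = λ·(12 - 0) - 10 ≡ 20. → (0, 20)
9P: (0, 20) + (2, 16). λ = (16 - 20)/(2 - 0) ≡ 27/2 mod 31. 2⁻¹ ≡ 16 (mod 31) since 2·16 = 32 ≡ 1, so λ ≡ 29.
  x = λ² - 0 - 2 = 841 - 2 ≡ 2; y = λ·(0 - 2) - 20 ≡ 15. → (2, 15)
10P: (2, 15) + (2, 16): same x and y₁ ≡ -y₂, so the sum is O.
10P = O, so the order is 10.

10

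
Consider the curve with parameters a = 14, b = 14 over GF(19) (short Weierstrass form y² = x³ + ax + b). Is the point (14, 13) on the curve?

no

y² = 13² ≡ 17; x³ + 14x + 14 = 2954 ≡ 9 (mod 19). 17 ≠ 9.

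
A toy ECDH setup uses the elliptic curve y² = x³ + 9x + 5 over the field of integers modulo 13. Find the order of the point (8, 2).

9

2P: tangent at (8, 2): λ = (3·8² + 9)/(2·2) ≡ 6/4. 4⁻¹ ≡ 10 (mod 13) since 4·10 = 40 ≡ 1, so λ ≡ 6·10 ≡ 8.
  x = λ² - 8 - 8 = 64 - 16 ≡ 9; y = λ·(8 - 9) - 2 ≡ 3. → (9, 3)
3P: (9, 3) + (8, 2). λ = (2 - 3)/(8 - 9) ≡ 12/12 mod 13. 12⁻¹ ≡ 12 (mod 13) since 12·12 = 144 ≡ 1, so λ ≡ 1.
  x = λ² - 9 - 8 = 1 - 17 ≡ 10; y = λ·(9 - 10) - 3 ≡ 9. → (10, 9)
4P: (10, 9) + (8, 2). λ = (2 - 9)/(8 - 10) ≡ 6/11 mod 13. 11⁻¹ ≡ 6 (mod 13), so λ ≡ 10.
  x = λ² - 10 - 8 = 100 - 18 ≡ 4; y = λ·(10 - 4) - 9 ≡ 12. → (4, 12)
5P: (4, 12) + (8, 2). λ = (2 - 12)/(8 - 4) ≡ 3/4 mod 13. 4⁻¹ ≡ 10 (mod 13), so λ ≡ 4.
  x = λ² - 4 - 8 = 16 - 12 ≡ 4; y = λ·(4 - 4) - 12 ≡ 1. → (4, 1)
6P: (4, 1) + (8, 2). λ = (2 - 1)/(8 - 4) ≡ 1/4 mod 13. 4⁻¹ ≡ 10 (mod 13) since 4·10 = 40 ≡ 1, so λ ≡ 10.
  x = λ² - 4 - 8 = 100 - 12 ≡ 10; y = λ·(4 - 10) - 1 ≡ 4. → (10, 4)
7P: (10, 4) + (8, 2). λ = (2 - 4)/(8 - 10) ≡ 11/11 mod 13. 11⁻¹ ≡ 6 (mod 13), so λ ≡ 1.
  x = λ² - 10 - 8 = 1 - 18 ≡ 9; y = λ·(10 - 9) - 4 ≡ 10. → (9, 10)
8P: (9, 10) + (8, 2). λ = (2 - 10)/(8 - 9) ≡ 5/12 mod 13. 12⁻¹ ≡ 12 (mod 13) since 12·12 = 144 ≡ 1, so λ ≡ 8.
  x = λ² - 9 - 8 = 64 - 17 ≡ 8; y = λ·(9 - 8) - 10 ≡ 11. → (8, 11)
9P: (8, 11) + (8, 2): same x and y₁ ≡ -y₂, so the sum is the point at infinity.
9P = the point at infinity, so the order is 9.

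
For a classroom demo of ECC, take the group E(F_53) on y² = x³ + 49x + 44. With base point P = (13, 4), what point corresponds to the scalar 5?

Double-and-add on 5 = (101)₂. Start with P = (13, 4) for the leading 1-bit.
double: tangent at (13, 4): λ = (3·13² + 49)/(2·4) ≡ 26/8. 8⁻¹ ≡ 20 (mod 53), so λ ≡ 26·20 ≡ 43.
  x = λ² - 13 - 13 = 1849 - 26 ≡ 21; y = λ·(13 - 21) - 4 ≡ 23. → (21, 23)
double: tangent at (21, 23): λ = (3·21² + 49)/(2·23) ≡ 47/46. 46⁻¹ ≡ 15 (mod 53), so λ ≡ 47·15 ≡ 16.
  x = λ² - 21 - 21 = 256 - 42 ≡ 2; y = λ·(21 - 2) - 23 ≡ 16. → (2, 16)
add P: (2, 16) + (13, 4). λ = (4 - 16)/(13 - 2) ≡ 41/11 mod 53. 11⁻¹ ≡ 29 (mod 53), so λ ≡ 23.
  x = λ² - 2 - 13 = 529 - 15 ≡ 37; y = λ·(2 - 37) - 16 ≡ 27. → (37, 27)

(37, 27)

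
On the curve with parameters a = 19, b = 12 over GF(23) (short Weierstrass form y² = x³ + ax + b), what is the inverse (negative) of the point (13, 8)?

(13, 15)

-(13, 8) = (13, -8 mod 23) = (13, 15).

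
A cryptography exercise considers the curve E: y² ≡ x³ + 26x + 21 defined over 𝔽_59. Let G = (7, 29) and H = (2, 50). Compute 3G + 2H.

First 3G:
Repeated addition: build up to 3G.
2G: tangent at (7, 29): λ = (3·7² + 26)/(2·29) ≡ 55/58. 58⁻¹ ≡ 58 (mod 59), so λ ≡ 55·58 ≡ 4.
  x = λ² - 7 - 7 = 16 - 14 ≡ 2; y = λ·(7 - 2) - 29 ≡ 50. → (2, 50)
3G: (2, 50) + (7, 29). λ = (29 - 50)/(7 - 2) ≡ 38/5 mod 59. 5⁻¹ ≡ 12 (mod 59) since 5·12 = 60 ≡ 1, so λ ≡ 43.
  x = λ² - 2 - 7 = 1849 - 9 ≡ 11; y = λ·(2 - 11) - 50 ≡ 35. → (11, 35)
3G = (11, 35).
Next 2H:
Repeated addition: build up to 2H.
2H: tangent at (2, 50): λ = (3·2² + 26)/(2·50) ≡ 38/41. 41⁻¹ ≡ 36 (mod 59) since 41·36 = 1476 ≡ 1, so λ ≡ 38·36 ≡ 11.
  x = λ² - 2 - 2 = 121 - 4 ≡ 58; y = λ·(2 - 58) - 50 ≡ 42. → (58, 42)
2H = (58, 42).
Finally 3G + 2H:
(11, 35) + (58, 42). λ = (42 - 35)/(58 - 11) ≡ 7/47 mod 59. 47⁻¹ ≡ 54 (mod 59) since 47·54 = 2538 ≡ 1, so λ ≡ 24.
  x = λ² - 11 - 58 = 576 - 69 ≡ 35; y = λ·(11 - 35) - 35 ≡ 38. → (35, 38)

(35, 38)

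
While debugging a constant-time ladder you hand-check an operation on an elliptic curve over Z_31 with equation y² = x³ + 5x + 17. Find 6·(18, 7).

(14, 14)

Write Q = (18, 7).
Repeated addition: build up to 6Q.
2Q: tangent at (18, 7): λ = (3·18² + 5)/(2·7) ≡ 16/14. 14⁻¹ ≡ 20 (mod 31) since 14·20 = 280 ≡ 1, so λ ≡ 16·20 ≡ 10.
  x = λ² - 18 - 18 = 100 - 36 ≡ 2; y = λ·(18 - 2) - 7 ≡ 29. → (2, 29)
3Q: (2, 29) + (18, 7). λ = (7 - 29)/(18 - 2) ≡ 9/16 mod 31. 16⁻¹ ≡ 2 (mod 31), so λ ≡ 18.
  x = λ² - 2 - 18 = 324 - 20 ≡ 25; y = λ·(2 - 25) - 29 ≡ 22. → (25, 22)
4Q: (25, 22) + (18, 7). λ = (7 - 22)/(18 - 25) ≡ 16/24 mod 31. 24⁻¹ ≡ 22 (mod 31) since 24·22 = 528 ≡ 1, so λ ≡ 11.
  x = λ² - 25 - 18 = 121 - 43 ≡ 16; y = λ·(25 - 16) - 22 ≡ 15. → (16, 15)
5Q: (16, 15) + (18, 7). λ = (7 - 15)/(18 - 16) ≡ 23/2 mod 31. 2⁻¹ ≡ 16 (mod 31), so λ ≡ 27.
  x = λ² - 16 - 18 = 729 - 34 ≡ 13; y = λ·(16 - 13) - 15 ≡ 4. → (13, 4)
6Q: (13, 4) + (18, 7). λ = (7 - 4)/(18 - 13) ≡ 3/5 mod 31. 5⁻¹ ≡ 25 (mod 31), so λ ≡ 13.
  x = λ² - 13 - 18 = 169 - 31 ≡ 14; y = λ·(13 - 14) - 4 ≡ 14. → (14, 14)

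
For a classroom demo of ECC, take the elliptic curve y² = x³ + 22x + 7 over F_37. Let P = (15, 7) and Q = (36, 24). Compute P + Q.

(13, 14)

(15, 7) + (36, 24). λ = (24 - 7)/(36 - 15) ≡ 17/21 mod 37. 21⁻¹ ≡ 30 (mod 37), so λ ≡ 29.
  x = λ² - 15 - 36 = 841 - 51 ≡ 13; y = λ·(15 - 13) - 7 ≡ 14. → (13, 14)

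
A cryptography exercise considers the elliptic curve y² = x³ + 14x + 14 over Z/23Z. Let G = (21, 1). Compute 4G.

(2, 21)

Double-and-add on 4 = (100)₂. Start with G = (21, 1) for the leading 1-bit.
double: tangent at (21, 1): λ = (3·21² + 14)/(2·1) ≡ 3/2. 2⁻¹ ≡ 12 (mod 23) since 2·12 = 24 ≡ 1, so λ ≡ 3·12 ≡ 13.
  x = λ² - 21 - 21 = 169 - 42 ≡ 12; y = λ·(21 - 12) - 1 ≡ 1. → (12, 1)
double: tangent at (12, 1): λ = (3·12² + 14)/(2·1) ≡ 9/2. 2⁻¹ ≡ 12 (mod 23), so λ ≡ 9·12 ≡ 16.
  x = λ² - 12 - 12 = 256 - 24 ≡ 2; y = λ·(12 - 2) - 1 ≡ 21. → (2, 21)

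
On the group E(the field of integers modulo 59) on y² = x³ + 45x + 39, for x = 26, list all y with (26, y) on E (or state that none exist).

x³ + 45x + 39 = 18785 ≡ 23 (mod 59).
23 is a non-residue mod 59; no y exists.

none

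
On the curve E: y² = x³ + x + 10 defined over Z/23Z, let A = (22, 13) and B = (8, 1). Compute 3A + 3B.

(8, 1)

First 3A:
Repeated addition: build up to 3A.
2A: tangent at (22, 13): λ = (3·22² + 1)/(2·13) ≡ 4/3. 3⁻¹ ≡ 8 (mod 23) since 3·8 = 24 ≡ 1, so λ ≡ 4·8 ≡ 9.
  x = λ² - 22 - 22 = 81 - 44 ≡ 14; y = λ·(22 - 14) - 13 ≡ 13. → (14, 13)
3A: (14, 13) + (22, 13). λ = (13 - 13)/(22 - 14) ≡ 0/8 mod 23. 8⁻¹ ≡ 3 (mod 23) since 8·3 = 24 ≡ 1, so λ ≡ 0.
  x = λ² - 14 - 22 = 0 - 36 ≡ 10; y = λ·(14 - 10) - 13 ≡ 10. → (10, 10)
3A = (10, 10).
Next 3B:
Repeated addition: build up to 3B.
2B: tangent at (8, 1): λ = (3·8² + 1)/(2·1) ≡ 9/2. 2⁻¹ ≡ 12 (mod 23) since 2·12 = 24 ≡ 1, so λ ≡ 9·12 ≡ 16.
  x = λ² - 8 - 8 = 256 - 16 ≡ 10; y = λ·(8 - 10) - 1 ≡ 13. → (10, 13)
3B: (10, 13) + (8, 1). λ = (1 - 13)/(8 - 10) ≡ 11/21 mod 23. 21⁻¹ ≡ 11 (mod 23) since 21·11 = 231 ≡ 1, so λ ≡ 6.
  x = λ² - 10 - 8 = 36 - 18 ≡ 18; y = λ·(10 - 18) - 13 ≡ 8. → (18, 8)
3B = (18, 8).
Finally 3A + 3B:
(10, 10) + (18, 8). λ = (8 - 10)/(18 - 10) ≡ 21/8 mod 23. 8⁻¹ ≡ 3 (mod 23), so λ ≡ 17.
  x = λ² - 10 - 18 = 289 - 28 ≡ 8; y = λ·(10 - 8) - 10 ≡ 1. → (8, 1)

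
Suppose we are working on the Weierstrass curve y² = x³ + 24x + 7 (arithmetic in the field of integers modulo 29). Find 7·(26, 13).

Write P = (26, 13).
Repeated addition: build up to 7P.
2P: tangent at (26, 13): λ = (3·26² + 24)/(2·13) ≡ 22/26. 26⁻¹ ≡ 19 (mod 29), so λ ≡ 22·19 ≡ 12.
  x = λ² - 26 - 26 = 144 - 52 ≡ 5; y = λ·(26 - 5) - 13 ≡ 7. → (5, 7)
3P: (5, 7) + (26, 13). λ = (13 - 7)/(26 - 5) ≡ 6/21 mod 29. 21⁻¹ ≡ 18 (mod 29), so λ ≡ 21.
  x = λ² - 5 - 26 = 441 - 31 ≡ 4; y = λ·(5 - 4) - 7 ≡ 14. → (4, 14)
4P: (4, 14) + (26, 13). λ = (13 - 14)/(26 - 4) ≡ 28/22 mod 29. 22⁻¹ ≡ 4 (mod 29), so λ ≡ 25.
  x = λ² - 4 - 26 = 625 - 30 ≡ 15; y = λ·(4 - 15) - 14 ≡ 1. → (15, 1)
5P: (15, 1) + (26, 13). λ = (13 - 1)/(26 - 15) ≡ 12/11 mod 29. 11⁻¹ ≡ 8 (mod 29), so λ ≡ 9.
  x = λ² - 15 - 26 = 81 - 41 ≡ 11; y = λ·(15 - 11) - 1 ≡ 6. → (11, 6)
6P: (11, 6) + (26, 13). λ = (13 - 6)/(26 - 11) ≡ 7/15 mod 29. 15⁻¹ ≡ 2 (mod 29) since 15·2 = 30 ≡ 1, so λ ≡ 14.
  x = λ² - 11 - 26 = 196 - 37 ≡ 14; y = λ·(11 - 14) - 6 ≡ 10. → (14, 10)
7P: (14, 10) + (26, 13). λ = (13 - 10)/(26 - 14) ≡ 3/12 mod 29. 12⁻¹ ≡ 17 (mod 29), so λ ≡ 22.
  x = λ² - 14 - 26 = 484 - 40 ≡ 9; y = λ·(14 - 9) - 10 ≡ 13. → (9, 13)

(9, 13)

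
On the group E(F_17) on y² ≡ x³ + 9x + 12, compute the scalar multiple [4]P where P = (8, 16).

(3, 7)

Repeated addition: build up to 4P.
2P: tangent at (8, 16): λ = (3·8² + 9)/(2·16) ≡ 14/15. 15⁻¹ ≡ 8 (mod 17) since 15·8 = 120 ≡ 1, so λ ≡ 14·8 ≡ 10.
  x = λ² - 8 - 8 = 100 - 16 ≡ 16; y = λ·(8 - 16) - 16 ≡ 6. → (16, 6)
3P: (16, 6) + (8, 16). λ = (16 - 6)/(8 - 16) ≡ 10/9 mod 17. 9⁻¹ ≡ 2 (mod 17), so λ ≡ 3.
  x = λ² - 16 - 8 = 9 - 24 ≡ 2; y = λ·(16 - 2) - 6 ≡ 2. → (2, 2)
4P: (2, 2) + (8, 16). λ = (16 - 2)/(8 - 2) ≡ 14/6 mod 17. 6⁻¹ ≡ 3 (mod 17), so λ ≡ 8.
  x = λ² - 2 - 8 = 64 - 10 ≡ 3; y = λ·(2 - 3) - 2 ≡ 7. → (3, 7)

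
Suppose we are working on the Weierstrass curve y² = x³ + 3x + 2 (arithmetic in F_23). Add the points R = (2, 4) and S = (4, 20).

(2, 4) + (4, 20). λ = (20 - 4)/(4 - 2) ≡ 16/2 mod 23. 2⁻¹ ≡ 12 (mod 23), so λ ≡ 8.
  x = λ² - 2 - 4 = 64 - 6 ≡ 12; y = λ·(2 - 12) - 4 ≡ 8. → (12, 8)

(12, 8)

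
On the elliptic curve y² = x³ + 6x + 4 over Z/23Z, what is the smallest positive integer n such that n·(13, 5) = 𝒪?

2P: tangent at (13, 5): λ = (3·13² + 6)/(2·5) ≡ 7/10. 10⁻¹ ≡ 7 (mod 23) since 10·7 = 70 ≡ 1, so λ ≡ 7·7 ≡ 3.
  x = λ² - 13 - 13 = 9 - 26 ≡ 6; y = λ·(13 - 6) - 5 ≡ 16. → (6, 16)
3P: (6, 16) + (13, 5). λ = (5 - 16)/(13 - 6) ≡ 12/7 mod 23. 7⁻¹ ≡ 10 (mod 23) since 7·10 = 70 ≡ 1, so λ ≡ 5.
  x = λ² - 6 - 13 = 25 - 19 ≡ 6; y = λ·(6 - 6) - 16 ≡ 7. → (6, 7)
4P: (6, 7) + (13, 5). λ = (5 - 7)/(13 - 6) ≡ 21/7 mod 23. 7⁻¹ ≡ 10 (mod 23), so λ ≡ 3.
  x = λ² - 6 - 13 = 9 - 19 ≡ 13; y = λ·(6 - 13) - 7 ≡ 18. → (13, 18)
5P: (13, 18) + (13, 5): same x and y₁ ≡ -y₂, so the sum is 𝒪.
5P = 𝒪, so the order is 5.

5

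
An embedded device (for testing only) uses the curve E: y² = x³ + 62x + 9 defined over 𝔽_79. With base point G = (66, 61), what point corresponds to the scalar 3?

(28, 47)

Repeated addition: build up to 3G.
2G: tangent at (66, 61): λ = (3·66² + 62)/(2·61) ≡ 16/43. 43⁻¹ ≡ 68 (mod 79), so λ ≡ 16·68 ≡ 61.
  x = λ² - 66 - 66 = 3721 - 132 ≡ 34; y = λ·(66 - 34) - 61 ≡ 74. → (34, 74)
3G: (34, 74) + (66, 61). λ = (61 - 74)/(66 - 34) ≡ 66/32 mod 79. 32⁻¹ ≡ 42 (mod 79), so λ ≡ 7.
  x = λ² - 34 - 66 = 49 - 100 ≡ 28; y = λ·(34 - 28) - 74 ≡ 47. → (28, 47)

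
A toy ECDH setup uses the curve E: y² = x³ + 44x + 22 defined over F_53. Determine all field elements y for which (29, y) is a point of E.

x³ + 44x + 22 = 25687 ≡ 35 (mod 53).
35 is a non-residue mod 53; no y exists.

none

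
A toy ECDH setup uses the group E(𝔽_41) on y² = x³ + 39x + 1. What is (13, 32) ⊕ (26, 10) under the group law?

(25, 23)

(13, 32) + (26, 10). λ = (10 - 32)/(26 - 13) ≡ 19/13 mod 41. 13⁻¹ ≡ 19 (mod 41) since 13·19 = 247 ≡ 1, so λ ≡ 33.
  x = λ² - 13 - 26 = 1089 - 39 ≡ 25; y = λ·(13 - 25) - 32 ≡ 23. → (25, 23)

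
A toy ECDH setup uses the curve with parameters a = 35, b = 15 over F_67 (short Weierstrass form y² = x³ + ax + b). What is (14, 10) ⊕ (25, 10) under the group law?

(14, 10) + (25, 10). λ = (10 - 10)/(25 - 14) ≡ 0/11 mod 67. 11⁻¹ ≡ 61 (mod 67), so λ ≡ 0.
  x = λ² - 14 - 25 = 0 - 39 ≡ 28; y = λ·(14 - 28) - 10 ≡ 57. → (28, 57)

(28, 57)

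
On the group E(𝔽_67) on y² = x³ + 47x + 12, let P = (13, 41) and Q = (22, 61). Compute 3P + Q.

(17, 30)

First 3P:
Repeated addition: build up to 3P.
2P: tangent at (13, 41): λ = (3·13² + 47)/(2·41) ≡ 18/15. 15⁻¹ ≡ 9 (mod 67) since 15·9 = 135 ≡ 1, so λ ≡ 18·9 ≡ 28.
  x = λ² - 13 - 13 = 784 - 26 ≡ 21; y = λ·(13 - 21) - 41 ≡ 3. → (21, 3)
3P: (21, 3) + (13, 41). λ = (41 - 3)/(13 - 21) ≡ 38/59 mod 67. 59⁻¹ ≡ 25 (mod 67) since 59·25 = 1475 ≡ 1, so λ ≡ 12.
  x = λ² - 21 - 13 = 144 - 34 ≡ 43; y = λ·(21 - 43) - 3 ≡ 1. → (43, 1)
3P = (43, 1).
Finally 3P + Q:
(43, 1) + (22, 61). λ = (61 - 1)/(22 - 43) ≡ 60/46 mod 67. 46⁻¹ ≡ 51 (mod 67), so λ ≡ 45.
  x = λ² - 43 - 22 = 2025 - 65 ≡ 17; y = λ·(43 - 17) - 1 ≡ 30. → (17, 30)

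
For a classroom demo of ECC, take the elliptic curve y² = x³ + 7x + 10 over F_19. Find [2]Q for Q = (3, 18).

(17, 11)

tangent at (3, 18): λ = (3·3² + 7)/(2·18) ≡ 15/17. 17⁻¹ ≡ 9 (mod 19), so λ ≡ 15·9 ≡ 2.
  x = λ² - 3 - 3 = 4 - 6 ≡ 17; y = λ·(3 - 17) - 18 ≡ 11. → (17, 11)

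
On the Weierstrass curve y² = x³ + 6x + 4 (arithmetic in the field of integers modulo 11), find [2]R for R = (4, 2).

(1, 0)

tangent at (4, 2): λ = (3·4² + 6)/(2·2) ≡ 10/4. 4⁻¹ ≡ 3 (mod 11) since 4·3 = 12 ≡ 1, so λ ≡ 10·3 ≡ 8.
  x = λ² - 4 - 4 = 64 - 8 ≡ 1; y = λ·(4 - 1) - 2 ≡ 0. → (1, 0)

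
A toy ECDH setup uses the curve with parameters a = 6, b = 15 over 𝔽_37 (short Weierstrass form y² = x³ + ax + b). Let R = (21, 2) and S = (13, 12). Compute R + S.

(30, 0)

(21, 2) + (13, 12). λ = (12 - 2)/(13 - 21) ≡ 10/29 mod 37. 29⁻¹ ≡ 23 (mod 37), so λ ≡ 8.
  x = λ² - 21 - 13 = 64 - 34 ≡ 30; y = λ·(21 - 30) - 2 ≡ 0. → (30, 0)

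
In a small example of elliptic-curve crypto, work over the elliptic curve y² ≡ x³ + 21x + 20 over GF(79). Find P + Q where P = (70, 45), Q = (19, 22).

(70, 45) + (19, 22). λ = (22 - 45)/(19 - 70) ≡ 56/28 mod 79. 28⁻¹ ≡ 48 (mod 79), so λ ≡ 2.
  x = λ² - 70 - 19 = 4 - 89 ≡ 73; y = λ·(70 - 73) - 45 ≡ 28. → (73, 28)

(73, 28)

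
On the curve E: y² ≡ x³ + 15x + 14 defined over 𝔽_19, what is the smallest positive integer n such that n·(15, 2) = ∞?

3

2P: tangent at (15, 2): λ = (3·15² + 15)/(2·2) ≡ 6/4. 4⁻¹ ≡ 5 (mod 19), so λ ≡ 6·5 ≡ 11.
  x = λ² - 15 - 15 = 121 - 30 ≡ 15; y = λ·(15 - 15) - 2 ≡ 17. → (15, 17)
3P: (15, 17) + (15, 2): same x and y₁ ≡ -y₂, so the sum is ∞.
3P = ∞, so the order is 3.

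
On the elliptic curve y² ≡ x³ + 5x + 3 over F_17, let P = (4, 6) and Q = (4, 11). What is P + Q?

O

The two points share x = 4 and their y-coordinates satisfy 6 + 11 ≡ 0 (mod 17), so they are inverses. Their sum is the point at infinity.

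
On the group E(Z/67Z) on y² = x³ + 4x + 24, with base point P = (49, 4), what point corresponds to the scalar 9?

(23, 25)

Double-and-add on 9 = (1001)₂. Start with P = (49, 4) for the leading 1-bit.
double: tangent at (49, 4): λ = (3·49² + 4)/(2·4) ≡ 38/8. 8⁻¹ ≡ 42 (mod 67), so λ ≡ 38·42 ≡ 55.
  x = λ² - 49 - 49 = 3025 - 98 ≡ 46; y = λ·(49 - 46) - 4 ≡ 27. → (46, 27)
double: tangent at (46, 27): λ = (3·46² + 4)/(2·27) ≡ 54/54. 54⁻¹ ≡ 36 (mod 67), so λ ≡ 54·36 ≡ 1.
  x = λ² - 46 - 46 = 1 - 92 ≡ 43; y = λ·(46 - 43) - 27 ≡ 43. → (43, 43)
double: tangent at (43, 43): λ = (3·43² + 4)/(2·43) ≡ 57/19. 19⁻¹ ≡ 60 (mod 67), so λ ≡ 57·60 ≡ 3.
  x = λ² - 43 - 43 = 9 - 86 ≡ 57; y = λ·(43 - 57) - 43 ≡ 49. → (57, 49)
add P: (57, 49) + (49, 4). λ = (4 - 49)/(49 - 57) ≡ 22/59 mod 67. 59⁻¹ ≡ 25 (mod 67), so λ ≡ 14.
  x = λ² - 57 - 49 = 196 - 106 ≡ 23; y = λ·(57 - 23) - 49 ≡ 25. → (23, 25)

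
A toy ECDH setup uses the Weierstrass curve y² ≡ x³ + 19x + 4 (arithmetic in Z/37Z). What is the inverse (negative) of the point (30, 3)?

-(30, 3) = (30, -3 mod 37) = (30, 34).

(30, 34)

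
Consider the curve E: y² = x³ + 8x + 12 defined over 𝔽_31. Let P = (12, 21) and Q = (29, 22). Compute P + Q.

(18, 6)

(12, 21) + (29, 22). λ = (22 - 21)/(29 - 12) ≡ 1/17 mod 31. 17⁻¹ ≡ 11 (mod 31), so λ ≡ 11.
  x = λ² - 12 - 29 = 121 - 41 ≡ 18; y = λ·(12 - 18) - 21 ≡ 6. → (18, 6)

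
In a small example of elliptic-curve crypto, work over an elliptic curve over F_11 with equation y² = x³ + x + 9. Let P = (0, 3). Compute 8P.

Repeated addition: build up to 8P.
2P: tangent at (0, 3): λ = (3·0² + 1)/(2·3) ≡ 1/6. 6⁻¹ ≡ 2 (mod 11), so λ ≡ 1·2 ≡ 2.
  x = λ² - 0 - 0 = 4 - 0 ≡ 4; y = λ·(0 - 4) - 3 ≡ 0. → (4, 0)
3P: (4, 0) + (0, 3). λ = (3 - 0)/(0 - 4) ≡ 3/7 mod 11. 7⁻¹ ≡ 8 (mod 11), so λ ≡ 2.
  x = λ² - 4 - 0 = 4 - 4 ≡ 0; y = λ·(4 - 0) - 0 ≡ 8. → (0, 8)
4P: (0, 8) + (0, 3): same x and y₁ ≡ -y₂, so the sum is ∞.
5P: ∞ + (0, 3) = (0, 3) (identity).
6P: tangent at (0, 3): λ = (3·0² + 1)/(2·3) ≡ 1/6. 6⁻¹ ≡ 2 (mod 11), so λ ≡ 1·2 ≡ 2.
  x = λ² - 0 - 0 = 4 - 0 ≡ 4; y = λ·(0 - 4) - 3 ≡ 0. → (4, 0)
7P: (4, 0) + (0, 3). λ = (3 - 0)/(0 - 4) ≡ 3/7 mod 11. 7⁻¹ ≡ 8 (mod 11), so λ ≡ 2.
  x = λ² - 4 - 0 = 4 - 4 ≡ 0; y = λ·(4 - 0) - 0 ≡ 8. → (0, 8)
8P: (0, 8) + (0, 3): same x and y₁ ≡ -y₂, so the sum is ∞.

O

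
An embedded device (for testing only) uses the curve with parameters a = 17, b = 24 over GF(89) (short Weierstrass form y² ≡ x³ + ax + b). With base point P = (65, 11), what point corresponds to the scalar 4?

Repeated addition: build up to 4P.
2P: tangent at (65, 11): λ = (3·65² + 17)/(2·11) ≡ 54/22. 22⁻¹ ≡ 85 (mod 89), so λ ≡ 54·85 ≡ 51.
  x = λ² - 65 - 65 = 2601 - 130 ≡ 68; y = λ·(65 - 68) - 11 ≡ 14. → (68, 14)
3P: (68, 14) + (65, 11). λ = (11 - 14)/(65 - 68) ≡ 86/86 mod 89. 86⁻¹ ≡ 59 (mod 89), so λ ≡ 1.
  x = λ² - 68 - 65 = 1 - 133 ≡ 46; y = λ·(68 - 46) - 14 ≡ 8. → (46, 8)
4P: (46, 8) + (65, 11). λ = (11 - 8)/(65 - 46) ≡ 3/19 mod 89. 19⁻¹ ≡ 75 (mod 89) since 19·75 = 1425 ≡ 1, so λ ≡ 47.
  x = λ² - 46 - 65 = 2209 - 111 ≡ 51; y = λ·(46 - 51) - 8 ≡ 24. → (51, 24)

(51, 24)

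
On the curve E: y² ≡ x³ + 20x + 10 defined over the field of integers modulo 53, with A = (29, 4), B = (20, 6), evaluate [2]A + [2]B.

First 2A:
Repeated addition: build up to 2A.
2A: tangent at (29, 4): λ = (3·29² + 20)/(2·4) ≡ 52/8. 8⁻¹ ≡ 20 (mod 53), so λ ≡ 52·20 ≡ 33.
  x = λ² - 29 - 29 = 1089 - 58 ≡ 24; y = λ·(29 - 24) - 4 ≡ 2. → (24, 2)
2A = (24, 2).
Next 2B:
Repeated addition: build up to 2B.
2B: tangent at (20, 6): λ = (3·20² + 20)/(2·6) ≡ 1/12. 12⁻¹ ≡ 31 (mod 53), so λ ≡ 1·31 ≡ 31.
  x = λ² - 20 - 20 = 961 - 40 ≡ 20; y = λ·(20 - 20) - 6 ≡ 47. → (20, 47)
2B = (20, 47).
Finally 2A + 2B:
(24, 2) + (20, 47). λ = (47 - 2)/(20 - 24) ≡ 45/49 mod 53. 49⁻¹ ≡ 13 (mod 53) since 49·13 = 637 ≡ 1, so λ ≡ 2.
  x = λ² - 24 - 20 = 4 - 44 ≡ 13; y = λ·(24 - 13) - 2 ≡ 20. → (13, 20)

(13, 20)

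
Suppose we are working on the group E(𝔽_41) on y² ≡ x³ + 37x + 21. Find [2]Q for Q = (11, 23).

(23, 1)

tangent at (11, 23): λ = (3·11² + 37)/(2·23) ≡ 31/5. 5⁻¹ ≡ 33 (mod 41) since 5·33 = 165 ≡ 1, so λ ≡ 31·33 ≡ 39.
  x = λ² - 11 - 11 = 1521 - 22 ≡ 23; y = λ·(11 - 23) - 23 ≡ 1. → (23, 1)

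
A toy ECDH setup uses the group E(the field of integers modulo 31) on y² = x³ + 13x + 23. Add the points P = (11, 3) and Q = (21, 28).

(13, 23)

(11, 3) + (21, 28). λ = (28 - 3)/(21 - 11) ≡ 25/10 mod 31. 10⁻¹ ≡ 28 (mod 31) since 10·28 = 280 ≡ 1, so λ ≡ 18.
  x = λ² - 11 - 21 = 324 - 32 ≡ 13; y = λ·(11 - 13) - 3 ≡ 23. → (13, 23)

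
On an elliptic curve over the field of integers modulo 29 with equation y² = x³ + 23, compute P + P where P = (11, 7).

(8, 19)

tangent at (11, 7): λ = (3·11² + 0)/(2·7) ≡ 15/14. 14⁻¹ ≡ 27 (mod 29), so λ ≡ 15·27 ≡ 28.
  x = λ² - 11 - 11 = 784 - 22 ≡ 8; y = λ·(11 - 8) - 7 ≡ 19. → (8, 19)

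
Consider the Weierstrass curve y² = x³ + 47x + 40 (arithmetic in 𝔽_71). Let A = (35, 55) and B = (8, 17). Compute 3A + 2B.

First 3A:
Repeated addition: build up to 3A.
2A: tangent at (35, 55): λ = (3·35² + 47)/(2·55) ≡ 30/39. 39⁻¹ ≡ 51 (mod 71), so λ ≡ 30·51 ≡ 39.
  x = λ² - 35 - 35 = 1521 - 70 ≡ 31; y = λ·(35 - 31) - 55 ≡ 30. → (31, 30)
3A: (31, 30) + (35, 55). λ = (55 - 30)/(35 - 31) ≡ 25/4 mod 71. 4⁻¹ ≡ 18 (mod 71) since 4·18 = 72 ≡ 1, so λ ≡ 24.
  x = λ² - 31 - 35 = 576 - 66 ≡ 13; y = λ·(31 - 13) - 30 ≡ 47. → (13, 47)
3A = (13, 47).
Next 2B:
Repeated addition: build up to 2B.
2B: tangent at (8, 17): λ = (3·8² + 47)/(2·17) ≡ 26/34. 34⁻¹ ≡ 23 (mod 71) since 34·23 = 782 ≡ 1, so λ ≡ 26·23 ≡ 30.
  x = λ² - 8 - 8 = 900 - 16 ≡ 32; y = λ·(8 - 32) - 17 ≡ 44. → (32, 44)
2B = (32, 44).
Finally 3A + 2B:
(13, 47) + (32, 44). λ = (44 - 47)/(32 - 13) ≡ 68/19 mod 71. 19⁻¹ ≡ 15 (mod 71), so λ ≡ 26.
  x = λ² - 13 - 32 = 676 - 45 ≡ 63; y = λ·(13 - 63) - 47 ≡ 2. → (63, 2)

(63, 2)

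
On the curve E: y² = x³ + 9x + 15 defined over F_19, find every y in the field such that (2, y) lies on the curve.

x³ + 9x + 15 = 41 ≡ 3 (mod 19).
3 is a non-residue mod 19; no y exists.

none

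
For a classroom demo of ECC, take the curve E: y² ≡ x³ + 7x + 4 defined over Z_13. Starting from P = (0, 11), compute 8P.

(12, 10)

Repeated addition: build up to 8P.
2P: tangent at (0, 11): λ = (3·0² + 7)/(2·11) ≡ 7/9. 9⁻¹ ≡ 3 (mod 13), so λ ≡ 7·3 ≡ 8.
  x = λ² - 0 - 0 = 64 - 0 ≡ 12; y = λ·(0 - 12) - 11 ≡ 10. → (12, 10)
3P: (12, 10) + (0, 11). λ = (11 - 10)/(0 - 12) ≡ 1/1 mod 13. 1⁻¹ ≡ 1 (mod 13) since 1·1 = 1 ≡ 1, so λ ≡ 1.
  x = λ² - 12 - 0 = 1 - 12 ≡ 2; y = λ·(12 - 2) - 10 ≡ 0. → (2, 0)
4P: (2, 0) + (0, 11). λ = (11 - 0)/(0 - 2) ≡ 11/11 mod 13. 11⁻¹ ≡ 6 (mod 13), so λ ≡ 1.
  x = λ² - 2 - 0 = 1 - 2 ≡ 12; y = λ·(2 - 12) - 0 ≡ 3. → (12, 3)
5P: (12, 3) + (0, 11). λ = (11 - 3)/(0 - 12) ≡ 8/1 mod 13. 1⁻¹ ≡ 1 (mod 13) since 1·1 = 1 ≡ 1, so λ ≡ 8.
  x = λ² - 12 - 0 = 64 - 12 ≡ 0; y = λ·(12 - 0) - 3 ≡ 2. → (0, 2)
6P: (0, 2) + (0, 11): same x and y₁ ≡ -y₂, so the sum is 𝒪.
7P: 𝒪 + (0, 11) = (0, 11) (identity).
8P: tangent at (0, 11): λ = (3·0² + 7)/(2·11) ≡ 7/9. 9⁻¹ ≡ 3 (mod 13), so λ ≡ 7·3 ≡ 8.
  x = λ² - 0 - 0 = 64 - 0 ≡ 12; y = λ·(0 - 12) - 11 ≡ 10. → (12, 10)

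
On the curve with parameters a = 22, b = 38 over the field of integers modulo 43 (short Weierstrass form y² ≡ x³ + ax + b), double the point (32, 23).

(32, 20)

tangent at (32, 23): λ = (3·32² + 22)/(2·23) ≡ 41/3. 3⁻¹ ≡ 29 (mod 43) since 3·29 = 87 ≡ 1, so λ ≡ 41·29 ≡ 28.
  x = λ² - 32 - 32 = 784 - 64 ≡ 32; y = λ·(32 - 32) - 23 ≡ 20. → (32, 20)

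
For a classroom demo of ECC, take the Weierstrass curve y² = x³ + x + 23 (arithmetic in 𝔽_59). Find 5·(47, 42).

Write G = (47, 42).
Repeated addition: build up to 5G.
2G: tangent at (47, 42): λ = (3·47² + 1)/(2·42) ≡ 20/25. 25⁻¹ ≡ 26 (mod 59) since 25·26 = 650 ≡ 1, so λ ≡ 20·26 ≡ 48.
  x = λ² - 47 - 47 = 2304 - 94 ≡ 27; y = λ·(47 - 27) - 42 ≡ 33. → (27, 33)
3G: (27, 33) + (47, 42). λ = (42 - 33)/(47 - 27) ≡ 9/20 mod 59. 20⁻¹ ≡ 3 (mod 59), so λ ≡ 27.
  x = λ² - 27 - 47 = 729 - 74 ≡ 6; y = λ·(27 - 6) - 33 ≡ 3. → (6, 3)
4G: (6, 3) + (47, 42). λ = (42 - 3)/(47 - 6) ≡ 39/41 mod 59. 41⁻¹ ≡ 36 (mod 59), so λ ≡ 47.
  x = λ² - 6 - 47 = 2209 - 53 ≡ 32; y = λ·(6 - 32) - 3 ≡ 14. → (32, 14)
5G: (32, 14) + (47, 42). λ = (42 - 14)/(47 - 32) ≡ 28/15 mod 59. 15⁻¹ ≡ 4 (mod 59), so λ ≡ 53.
  x = λ² - 32 - 47 = 2809 - 79 ≡ 16; y = λ·(32 - 16) - 14 ≡ 8. → (16, 8)

(16, 8)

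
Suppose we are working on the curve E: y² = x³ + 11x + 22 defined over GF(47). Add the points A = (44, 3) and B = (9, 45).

(44, 3) + (9, 45). λ = (45 - 3)/(9 - 44) ≡ 42/12 mod 47. 12⁻¹ ≡ 4 (mod 47), so λ ≡ 27.
  x = λ² - 44 - 9 = 729 - 53 ≡ 18; y = λ·(44 - 18) - 3 ≡ 41. → (18, 41)

(18, 41)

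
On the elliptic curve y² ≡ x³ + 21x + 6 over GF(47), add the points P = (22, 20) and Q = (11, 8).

(35, 0)

(22, 20) + (11, 8). λ = (8 - 20)/(11 - 22) ≡ 35/36 mod 47. 36⁻¹ ≡ 17 (mod 47) since 36·17 = 612 ≡ 1, so λ ≡ 31.
  x = λ² - 22 - 11 = 961 - 33 ≡ 35; y = λ·(22 - 35) - 20 ≡ 0. → (35, 0)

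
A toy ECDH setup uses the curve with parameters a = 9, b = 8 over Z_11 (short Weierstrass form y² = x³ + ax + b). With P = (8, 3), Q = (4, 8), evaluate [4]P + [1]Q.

(6, 5)

First 4P:
Repeated addition: build up to 4P.
2P: tangent at (8, 3): λ = (3·8² + 9)/(2·3) ≡ 3/6. 6⁻¹ ≡ 2 (mod 11), so λ ≡ 3·2 ≡ 6.
  x = λ² - 8 - 8 = 36 - 16 ≡ 9; y = λ·(8 - 9) - 3 ≡ 2. → (9, 2)
3P: (9, 2) + (8, 3). λ = (3 - 2)/(8 - 9) ≡ 1/10 mod 11. 10⁻¹ ≡ 10 (mod 11) since 10·10 = 100 ≡ 1, so λ ≡ 10.
  x = λ² - 9 - 8 = 100 - 17 ≡ 6; y = λ·(9 - 6) - 2 ≡ 6. → (6, 6)
4P: (6, 6) + (8, 3). λ = (3 - 6)/(8 - 6) ≡ 8/2 mod 11. 2⁻¹ ≡ 6 (mod 11) since 2·6 = 12 ≡ 1, so λ ≡ 4.
  x = λ² - 6 - 8 = 16 - 14 ≡ 2; y = λ·(6 - 2) - 6 ≡ 10. → (2, 10)
4P = (2, 10).
Finally 4P + Q:
(2, 10) + (4, 8). λ = (8 - 10)/(4 - 2) ≡ 9/2 mod 11. 2⁻¹ ≡ 6 (mod 11) since 2·6 = 12 ≡ 1, so λ ≡ 10.
  x = λ² - 2 - 4 = 100 - 6 ≡ 6; y = λ·(2 - 6) - 10 ≡ 5. → (6, 5)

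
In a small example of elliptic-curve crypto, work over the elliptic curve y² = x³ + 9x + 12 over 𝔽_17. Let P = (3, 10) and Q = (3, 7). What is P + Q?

The two points share x = 3 and their y-coordinates satisfy 10 + 7 ≡ 0 (mod 17), so they are inverses. Their sum is O.

O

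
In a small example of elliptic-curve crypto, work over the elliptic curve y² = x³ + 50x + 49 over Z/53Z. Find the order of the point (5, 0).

2P: (5, 0) + (5, 0): same x and y₁ ≡ -y₂, so the sum is 𝒪.
2P = 𝒪, so the order is 2.

2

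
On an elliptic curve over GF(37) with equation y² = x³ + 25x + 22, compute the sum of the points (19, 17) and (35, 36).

(19, 17) + (35, 36). λ = (36 - 17)/(35 - 19) ≡ 19/16 mod 37. 16⁻¹ ≡ 7 (mod 37) since 16·7 = 112 ≡ 1, so λ ≡ 22.
  x = λ² - 19 - 35 = 484 - 54 ≡ 23; y = λ·(19 - 23) - 17 ≡ 6. → (23, 6)

(23, 6)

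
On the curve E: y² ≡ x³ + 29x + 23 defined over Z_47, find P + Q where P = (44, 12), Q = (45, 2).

(44, 12) + (45, 2). λ = (2 - 12)/(45 - 44) ≡ 37/1 mod 47. 1⁻¹ ≡ 1 (mod 47), so λ ≡ 37.
  x = λ² - 44 - 45 = 1369 - 89 ≡ 11; y = λ·(44 - 11) - 12 ≡ 34. → (11, 34)

(11, 34)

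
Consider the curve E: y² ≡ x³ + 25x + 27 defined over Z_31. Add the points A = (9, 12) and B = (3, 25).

(28, 24)

(9, 12) + (3, 25). λ = (25 - 12)/(3 - 9) ≡ 13/25 mod 31. 25⁻¹ ≡ 5 (mod 31) since 25·5 = 125 ≡ 1, so λ ≡ 3.
  x = λ² - 9 - 3 = 9 - 12 ≡ 28; y = λ·(9 - 28) - 12 ≡ 24. → (28, 24)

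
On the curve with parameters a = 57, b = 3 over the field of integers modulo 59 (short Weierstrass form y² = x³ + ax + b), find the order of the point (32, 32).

2P: tangent at (32, 32): λ = (3·32² + 57)/(2·32) ≡ 2/5. 5⁻¹ ≡ 12 (mod 59), so λ ≡ 2·12 ≡ 24.
  x = λ² - 32 - 32 = 576 - 64 ≡ 40; y = λ·(32 - 40) - 32 ≡ 12. → (40, 12)
3P: (40, 12) + (32, 32). λ = (32 - 12)/(32 - 40) ≡ 20/51 mod 59. 51⁻¹ ≡ 22 (mod 59) since 51·22 = 1122 ≡ 1, so λ ≡ 27.
  x = λ² - 40 - 32 = 729 - 72 ≡ 8; y = λ·(40 - 8) - 12 ≡ 26. → (8, 26)
4P: (8, 26) + (32, 32). λ = (32 - 26)/(32 - 8) ≡ 6/24 mod 59. 24⁻¹ ≡ 32 (mod 59), so λ ≡ 15.
  x = λ² - 8 - 32 = 225 - 40 ≡ 8; y = λ·(8 - 8) - 26 ≡ 33. → (8, 33)
5P: (8, 33) + (32, 32). λ = (32 - 33)/(32 - 8) ≡ 58/24 mod 59. 24⁻¹ ≡ 32 (mod 59), so λ ≡ 27.
  x = λ² - 8 - 32 = 729 - 40 ≡ 40; y = λ·(8 - 40) - 33 ≡ 47. → (40, 47)
6P: (40, 47) + (32, 32). λ = (32 - 47)/(32 - 40) ≡ 44/51 mod 59. 51⁻¹ ≡ 22 (mod 59), so λ ≡ 24.
  x = λ² - 40 - 32 = 576 - 72 ≡ 32; y = λ·(40 - 32) - 47 ≡ 27. → (32, 27)
7P: (32, 27) + (32, 32): same x and y₁ ≡ -y₂, so the sum is O.
7P = O, so the order is 7.

7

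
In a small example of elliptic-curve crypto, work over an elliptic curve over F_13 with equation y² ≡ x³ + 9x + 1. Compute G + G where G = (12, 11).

(11, 12)

tangent at (12, 11): λ = (3·12² + 9)/(2·11) ≡ 12/9. 9⁻¹ ≡ 3 (mod 13) since 9·3 = 27 ≡ 1, so λ ≡ 12·3 ≡ 10.
  x = λ² - 12 - 12 = 100 - 24 ≡ 11; y = λ·(12 - 11) - 11 ≡ 12. → (11, 12)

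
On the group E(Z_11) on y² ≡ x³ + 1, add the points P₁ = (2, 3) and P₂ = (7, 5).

(7, 6)

(2, 3) + (7, 5). λ = (5 - 3)/(7 - 2) ≡ 2/5 mod 11. 5⁻¹ ≡ 9 (mod 11) since 5·9 = 45 ≡ 1, so λ ≡ 7.
  x = λ² - 2 - 7 = 49 - 9 ≡ 7; y = λ·(2 - 7) - 3 ≡ 6. → (7, 6)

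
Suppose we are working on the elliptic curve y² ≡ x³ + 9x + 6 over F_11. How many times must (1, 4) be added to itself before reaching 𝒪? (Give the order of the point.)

10

2P: tangent at (1, 4): λ = (3·1² + 9)/(2·4) ≡ 1/8. 8⁻¹ ≡ 7 (mod 11), so λ ≡ 1·7 ≡ 7.
  x = λ² - 1 - 1 = 49 - 2 ≡ 3; y = λ·(1 - 3) - 4 ≡ 4. → (3, 4)
3P: (3, 4) + (1, 4). λ = (4 - 4)/(1 - 3) ≡ 0/9 mod 11. 9⁻¹ ≡ 5 (mod 11), so λ ≡ 0.
  x = λ² - 3 - 1 = 0 - 4 ≡ 7; y = λ·(3 - 7) - 4 ≡ 7. → (7, 7)
4P: (7, 7) + (1, 4). λ = (4 - 7)/(1 - 7) ≡ 8/5 mod 11. 5⁻¹ ≡ 9 (mod 11), so λ ≡ 6.
  x = λ² - 7 - 1 = 36 - 8 ≡ 6; y = λ·(7 - 6) - 7 ≡ 10. → (6, 10)
5P: (6, 10) + (1, 4). λ = (4 - 10)/(1 - 6) ≡ 5/6 mod 11. 6⁻¹ ≡ 2 (mod 11), so λ ≡ 10.
  x = λ² - 6 - 1 = 100 - 7 ≡ 5; y = λ·(6 - 5) - 10 ≡ 0. → (5, 0)
6P: (5, 0) + (1, 4). λ = (4 - 0)/(1 - 5) ≡ 4/7 mod 11. 7⁻¹ ≡ 8 (mod 11), so λ ≡ 10.
  x = λ² - 5 - 1 = 100 - 6 ≡ 6; y = λ·(5 - 6) - 0 ≡ 1. → (6, 1)
7P: (6, 1) + (1, 4). λ = (4 - 1)/(1 - 6) ≡ 3/6 mod 11. 6⁻¹ ≡ 2 (mod 11) since 6·2 = 12 ≡ 1, so λ ≡ 6.
  x = λ² - 6 - 1 = 36 - 7 ≡ 7; y = λ·(6 - 7) - 1 ≡ 4. → (7, 4)
8P: (7, 4) + (1, 4). λ = (4 - 4)/(1 - 7) ≡ 0/5 mod 11. 5⁻¹ ≡ 9 (mod 11) since 5·9 = 45 ≡ 1, so λ ≡ 0.
  x = λ² - 7 - 1 = 0 - 8 ≡ 3; y = λ·(7 - 3) - 4 ≡ 7. → (3, 7)
9P: (3, 7) + (1, 4). λ = (4 - 7)/(1 - 3) ≡ 8/9 mod 11. 9⁻¹ ≡ 5 (mod 11) since 9·5 = 45 ≡ 1, so λ ≡ 7.
  x = λ² - 3 - 1 = 49 - 4 ≡ 1; y = λ·(3 - 1) - 7 ≡ 7. → (1, 7)
10P: (1, 7) + (1, 4): same x and y₁ ≡ -y₂, so the sum is 𝒪.
10P = 𝒪, so the order is 10.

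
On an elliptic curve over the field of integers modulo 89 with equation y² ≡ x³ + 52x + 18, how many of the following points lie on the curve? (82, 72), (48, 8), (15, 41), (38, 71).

1

(82, 72): 72² ≡ 22, rhs ≡ 23 → off.
(48, 8): 8² ≡ 64, rhs ≡ 76 → off.
(15, 41): 41² ≡ 79, rhs ≡ 79 → on.
(38, 71): 71² ≡ 57, rhs ≡ 84 → off.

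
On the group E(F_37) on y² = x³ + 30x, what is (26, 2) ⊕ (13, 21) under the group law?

(26, 2) + (13, 21). λ = (21 - 2)/(13 - 26) ≡ 19/24 mod 37. 24⁻¹ ≡ 17 (mod 37), so λ ≡ 27.
  x = λ² - 26 - 13 = 729 - 39 ≡ 24; y = λ·(26 - 24) - 2 ≡ 15. → (24, 15)

(24, 15)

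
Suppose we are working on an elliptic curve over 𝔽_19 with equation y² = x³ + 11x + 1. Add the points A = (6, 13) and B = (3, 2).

(6, 13) + (3, 2). λ = (2 - 13)/(3 - 6) ≡ 8/16 mod 19. 16⁻¹ ≡ 6 (mod 19), so λ ≡ 10.
  x = λ² - 6 - 3 = 100 - 9 ≡ 15; y = λ·(6 - 15) - 13 ≡ 11. → (15, 11)

(15, 11)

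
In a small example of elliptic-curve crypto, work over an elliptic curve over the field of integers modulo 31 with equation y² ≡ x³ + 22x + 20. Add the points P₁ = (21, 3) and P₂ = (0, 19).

(20, 11)

(21, 3) + (0, 19). λ = (19 - 3)/(0 - 21) ≡ 16/10 mod 31. 10⁻¹ ≡ 28 (mod 31), so λ ≡ 14.
  x = λ² - 21 - 0 = 196 - 21 ≡ 20; y = λ·(21 - 20) - 3 ≡ 11. → (20, 11)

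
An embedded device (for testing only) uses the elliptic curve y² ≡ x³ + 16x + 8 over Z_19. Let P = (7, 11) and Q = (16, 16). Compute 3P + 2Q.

(12, 16)

First 3P:
Repeated addition: build up to 3P.
2P: tangent at (7, 11): λ = (3·7² + 16)/(2·11) ≡ 11/3. 3⁻¹ ≡ 13 (mod 19), so λ ≡ 11·13 ≡ 10.
  x = λ² - 7 - 7 = 100 - 14 ≡ 10; y = λ·(7 - 10) - 11 ≡ 16. → (10, 16)
3P: (10, 16) + (7, 11). λ = (11 - 16)/(7 - 10) ≡ 14/16 mod 19. 16⁻¹ ≡ 6 (mod 19) since 16·6 = 96 ≡ 1, so λ ≡ 8.
  x = λ² - 10 - 7 = 64 - 17 ≡ 9; y = λ·(10 - 9) - 16 ≡ 11. → (9, 11)
3P = (9, 11).
Next 2Q:
Repeated addition: build up to 2Q.
2Q: tangent at (16, 16): λ = (3·16² + 16)/(2·16) ≡ 5/13. 13⁻¹ ≡ 3 (mod 19), so λ ≡ 5·3 ≡ 15.
  x = λ² - 16 - 16 = 225 - 32 ≡ 3; y = λ·(16 - 3) - 16 ≡ 8. → (3, 8)
2Q = (3, 8).
Finally 3P + 2Q:
(9, 11) + (3, 8). λ = (8 - 11)/(3 - 9) ≡ 16/13 mod 19. 13⁻¹ ≡ 3 (mod 19) since 13·3 = 39 ≡ 1, so λ ≡ 10.
  x = λ² - 9 - 3 = 100 - 12 ≡ 12; y = λ·(9 - 12) - 11 ≡ 16. → (12, 16)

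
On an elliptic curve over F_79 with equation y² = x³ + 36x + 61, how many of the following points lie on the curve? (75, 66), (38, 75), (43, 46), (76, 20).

3

(75, 66): 66² ≡ 11, rhs ≡ 11 → on.
(38, 75): 75² ≡ 16, rhs ≡ 53 → off.
(43, 46): 46² ≡ 62, rhs ≡ 62 → on.
(76, 20): 20² ≡ 5, rhs ≡ 5 → on.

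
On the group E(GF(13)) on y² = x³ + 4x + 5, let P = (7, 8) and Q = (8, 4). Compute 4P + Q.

O

First 4P:
Double-and-add on 4 = (100)₂. Start with P = (7, 8) for the leading 1-bit.
double: tangent at (7, 8): λ = (3·7² + 4)/(2·8) ≡ 8/3. 3⁻¹ ≡ 9 (mod 13) since 3·9 = 27 ≡ 1, so λ ≡ 8·9 ≡ 7.
  x = λ² - 7 - 7 = 49 - 14 ≡ 9; y = λ·(7 - 9) - 8 ≡ 4. → (9, 4)
double: tangent at (9, 4): λ = (3·9² + 4)/(2·4) ≡ 0/8. 8⁻¹ ≡ 5 (mod 13), so λ ≡ 0·5 ≡ 0.
  x = λ² - 9 - 9 = 0 - 18 ≡ 8; y = λ·(9 - 8) - 4 ≡ 9. → (8, 9)
4P = (8, 9).
Finally 4P + Q:
(8, 9) + (8, 4): same x and y₁ ≡ -y₂, so the sum is ∞.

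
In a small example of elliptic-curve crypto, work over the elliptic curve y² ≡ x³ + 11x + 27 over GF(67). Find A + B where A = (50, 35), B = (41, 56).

(50, 35) + (41, 56). λ = (56 - 35)/(41 - 50) ≡ 21/58 mod 67. 58⁻¹ ≡ 52 (mod 67) since 58·52 = 3016 ≡ 1, so λ ≡ 20.
  x = λ² - 50 - 41 = 400 - 91 ≡ 41; y = λ·(50 - 41) - 35 ≡ 11. → (41, 11)

(41, 11)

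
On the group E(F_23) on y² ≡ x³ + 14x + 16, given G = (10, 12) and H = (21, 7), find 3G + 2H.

(3, 19)

First 3G:
Repeated addition: build up to 3G.
2G: tangent at (10, 12): λ = (3·10² + 14)/(2·12) ≡ 15/1. 1⁻¹ ≡ 1 (mod 23) since 1·1 = 1 ≡ 1, so λ ≡ 15·1 ≡ 15.
  x = λ² - 10 - 10 = 225 - 20 ≡ 21; y = λ·(10 - 21) - 12 ≡ 7. → (21, 7)
3G: (21, 7) + (10, 12). λ = (12 - 7)/(10 - 21) ≡ 5/12 mod 23. 12⁻¹ ≡ 2 (mod 23), so λ ≡ 10.
  x = λ² - 21 - 10 = 100 - 31 ≡ 0; y = λ·(21 - 0) - 7 ≡ 19. → (0, 19)
3G = (0, 19).
Next 2H:
Repeated addition: build up to 2H.
2H: tangent at (21, 7): λ = (3·21² + 14)/(2·7) ≡ 3/14. 14⁻¹ ≡ 5 (mod 23) since 14·5 = 70 ≡ 1, so λ ≡ 3·5 ≡ 15.
  x = λ² - 21 - 21 = 225 - 42 ≡ 22; y = λ·(21 - 22) - 7 ≡ 1. → (22, 1)
2H = (22, 1).
Finally 3G + 2H:
(0, 19) + (22, 1). λ = (1 - 19)/(22 - 0) ≡ 5/22 mod 23. 22⁻¹ ≡ 22 (mod 23) since 22·22 = 484 ≡ 1, so λ ≡ 18.
  x = λ² - 0 - 22 = 324 - 22 ≡ 3; y = λ·(0 - 3) - 19 ≡ 19. → (3, 19)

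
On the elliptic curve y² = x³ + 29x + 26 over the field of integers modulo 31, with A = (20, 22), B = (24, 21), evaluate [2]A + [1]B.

O

First 2A:
Repeated addition: build up to 2A.
2A: tangent at (20, 22): λ = (3·20² + 29)/(2·22) ≡ 20/13. 13⁻¹ ≡ 12 (mod 31), so λ ≡ 20·12 ≡ 23.
  x = λ² - 20 - 20 = 529 - 40 ≡ 24; y = λ·(20 - 24) - 22 ≡ 10. → (24, 10)
2A = (24, 10).
Finally 2A + B:
(24, 10) + (24, 21): same x and y₁ ≡ -y₂, so the sum is ∞.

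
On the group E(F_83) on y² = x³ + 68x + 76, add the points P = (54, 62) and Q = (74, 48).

(36, 25)

(54, 62) + (74, 48). λ = (48 - 62)/(74 - 54) ≡ 69/20 mod 83. 20⁻¹ ≡ 54 (mod 83) since 20·54 = 1080 ≡ 1, so λ ≡ 74.
  x = λ² - 54 - 74 = 5476 - 128 ≡ 36; y = λ·(54 - 36) - 62 ≡ 25. → (36, 25)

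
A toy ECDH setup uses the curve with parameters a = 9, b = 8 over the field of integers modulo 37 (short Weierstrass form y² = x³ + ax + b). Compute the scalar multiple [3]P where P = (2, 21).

(10, 5)

Repeated addition: build up to 3P.
2P: tangent at (2, 21): λ = (3·2² + 9)/(2·21) ≡ 21/5. 5⁻¹ ≡ 15 (mod 37), so λ ≡ 21·15 ≡ 19.
  x = λ² - 2 - 2 = 361 - 4 ≡ 24; y = λ·(2 - 24) - 21 ≡ 5. → (24, 5)
3P: (24, 5) + (2, 21). λ = (21 - 5)/(2 - 24) ≡ 16/15 mod 37. 15⁻¹ ≡ 5 (mod 37) since 15·5 = 75 ≡ 1, so λ ≡ 6.
  x = λ² - 24 - 2 = 36 - 26 ≡ 10; y = λ·(24 - 10) - 5 ≡ 5. → (10, 5)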